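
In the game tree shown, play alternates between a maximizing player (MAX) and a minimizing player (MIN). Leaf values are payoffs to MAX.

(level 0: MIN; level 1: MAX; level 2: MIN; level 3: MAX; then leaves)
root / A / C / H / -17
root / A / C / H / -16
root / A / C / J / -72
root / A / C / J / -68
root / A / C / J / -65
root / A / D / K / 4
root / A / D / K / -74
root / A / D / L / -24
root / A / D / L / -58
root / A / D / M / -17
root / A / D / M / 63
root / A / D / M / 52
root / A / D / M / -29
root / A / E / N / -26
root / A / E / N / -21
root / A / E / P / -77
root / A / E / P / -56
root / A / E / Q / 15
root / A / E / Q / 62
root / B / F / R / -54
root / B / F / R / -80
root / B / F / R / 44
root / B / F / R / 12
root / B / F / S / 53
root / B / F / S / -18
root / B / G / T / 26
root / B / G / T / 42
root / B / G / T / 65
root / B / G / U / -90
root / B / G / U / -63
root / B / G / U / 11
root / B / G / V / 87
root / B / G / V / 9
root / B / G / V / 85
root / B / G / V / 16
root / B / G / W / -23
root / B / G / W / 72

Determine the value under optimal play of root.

-24

H (MAX): max(-17, -16) = -16
J (MAX): max(-72, -68, -65) = -65
C (MIN): min(-16, -65) = -65
K (MAX): max(4, -74) = 4
L (MAX): max(-24, -58) = -24
M (MAX): max(-17, 63, 52, -29) = 63
D (MIN): min(4, -24, 63) = -24
N (MAX): max(-26, -21) = -21
P (MAX): max(-77, -56) = -56
Q (MAX): max(15, 62) = 62
E (MIN): min(-21, -56, 62) = -56
A (MAX): max(-65, -24, -56) = -24
R (MAX): max(-54, -80, 44, 12) = 44
S (MAX): max(53, -18) = 53
F (MIN): min(44, 53) = 44
T (MAX): max(26, 42, 65) = 65
U (MAX): max(-90, -63, 11) = 11
V (MAX): max(87, 9, 85, 16) = 87
W (MAX): max(-23, 72) = 72
G (MIN): min(65, 11, 87, 72) = 11
B (MAX): max(44, 11) = 44
root (MIN): min(-24, 44) = -24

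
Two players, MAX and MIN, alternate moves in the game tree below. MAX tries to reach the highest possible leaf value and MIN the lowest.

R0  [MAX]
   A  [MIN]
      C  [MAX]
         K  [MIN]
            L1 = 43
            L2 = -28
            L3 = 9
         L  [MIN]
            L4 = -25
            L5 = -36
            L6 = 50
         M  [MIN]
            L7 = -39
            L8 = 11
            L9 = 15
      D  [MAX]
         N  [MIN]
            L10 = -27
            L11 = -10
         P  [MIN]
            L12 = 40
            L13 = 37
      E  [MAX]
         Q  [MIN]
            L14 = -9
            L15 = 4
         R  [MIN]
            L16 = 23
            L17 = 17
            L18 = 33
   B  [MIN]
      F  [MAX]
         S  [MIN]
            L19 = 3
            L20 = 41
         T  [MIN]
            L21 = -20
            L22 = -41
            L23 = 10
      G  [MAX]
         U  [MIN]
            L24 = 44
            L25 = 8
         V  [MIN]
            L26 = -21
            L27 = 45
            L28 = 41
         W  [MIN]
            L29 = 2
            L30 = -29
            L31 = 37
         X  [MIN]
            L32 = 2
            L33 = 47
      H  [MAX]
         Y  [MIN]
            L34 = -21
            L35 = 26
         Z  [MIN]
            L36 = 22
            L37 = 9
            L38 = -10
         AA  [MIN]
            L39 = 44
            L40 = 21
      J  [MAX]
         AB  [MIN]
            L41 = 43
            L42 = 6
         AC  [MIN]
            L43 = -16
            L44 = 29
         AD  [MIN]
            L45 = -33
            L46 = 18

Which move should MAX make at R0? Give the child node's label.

K (MIN): min(43, -28, 9) = -28
L (MIN): min(-25, -36, 50) = -36
M (MIN): min(-39, 11, 15) = -39
C (MAX): max(-28, -36, -39) = -28
N (MIN): min(-27, -10) = -27
P (MIN): min(40, 37) = 37
D (MAX): max(-27, 37) = 37
Q (MIN): min(-9, 4) = -9
R (MIN): min(23, 17, 33) = 17
E (MAX): max(-9, 17) = 17
A (MIN): min(-28, 37, 17) = -28
S (MIN): min(3, 41) = 3
T (MIN): min(-20, -41, 10) = -41
F (MAX): max(3, -41) = 3
U (MIN): min(44, 8) = 8
V (MIN): min(-21, 45, 41) = -21
W (MIN): min(2, -29, 37) = -29
X (MIN): min(2, 47) = 2
G (MAX): max(8, -21, -29, 2) = 8
Y (MIN): min(-21, 26) = -21
Z (MIN): min(22, 9, -10) = -10
AA (MIN): min(44, 21) = 21
H (MAX): max(-21, -10, 21) = 21
AB (MIN): min(43, 6) = 6
AC (MIN): min(-16, 29) = -16
AD (MIN): min(-33, 18) = -33
J (MAX): max(6, -16, -33) = 6
B (MIN): min(3, 8, 21, 6) = 3
R0 (MAX): max(-28, 3) = 3
MAX at R0 wants the highest of {A=-28, B=3}, so chooses B.

B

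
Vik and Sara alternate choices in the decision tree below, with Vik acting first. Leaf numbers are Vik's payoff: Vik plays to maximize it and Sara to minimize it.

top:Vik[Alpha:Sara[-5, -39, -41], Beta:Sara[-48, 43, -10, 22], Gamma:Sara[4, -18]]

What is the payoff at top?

Alpha (Sara): min(-5, -39, -41) = -41
Beta (Sara): min(-48, 43, -10, 22) = -48
Gamma (Sara): min(4, -18) = -18
top (Vik): max(-41, -48, -18) = -18

-18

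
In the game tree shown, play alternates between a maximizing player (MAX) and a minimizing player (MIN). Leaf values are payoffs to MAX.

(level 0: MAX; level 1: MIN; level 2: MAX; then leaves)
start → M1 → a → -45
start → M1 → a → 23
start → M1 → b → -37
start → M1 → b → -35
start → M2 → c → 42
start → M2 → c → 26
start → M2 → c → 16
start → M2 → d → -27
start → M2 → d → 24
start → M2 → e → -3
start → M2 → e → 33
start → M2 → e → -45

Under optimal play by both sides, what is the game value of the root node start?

a (MAX): max(-45, 23) = 23
b (MAX): max(-37, -35) = -35
M1 (MIN): min(23, -35) = -35
c (MAX): max(42, 26, 16) = 42
d (MAX): max(-27, 24) = 24
e (MAX): max(-3, 33, -45) = 33
M2 (MIN): min(42, 24, 33) = 24
start (MAX): max(-35, 24) = 24

24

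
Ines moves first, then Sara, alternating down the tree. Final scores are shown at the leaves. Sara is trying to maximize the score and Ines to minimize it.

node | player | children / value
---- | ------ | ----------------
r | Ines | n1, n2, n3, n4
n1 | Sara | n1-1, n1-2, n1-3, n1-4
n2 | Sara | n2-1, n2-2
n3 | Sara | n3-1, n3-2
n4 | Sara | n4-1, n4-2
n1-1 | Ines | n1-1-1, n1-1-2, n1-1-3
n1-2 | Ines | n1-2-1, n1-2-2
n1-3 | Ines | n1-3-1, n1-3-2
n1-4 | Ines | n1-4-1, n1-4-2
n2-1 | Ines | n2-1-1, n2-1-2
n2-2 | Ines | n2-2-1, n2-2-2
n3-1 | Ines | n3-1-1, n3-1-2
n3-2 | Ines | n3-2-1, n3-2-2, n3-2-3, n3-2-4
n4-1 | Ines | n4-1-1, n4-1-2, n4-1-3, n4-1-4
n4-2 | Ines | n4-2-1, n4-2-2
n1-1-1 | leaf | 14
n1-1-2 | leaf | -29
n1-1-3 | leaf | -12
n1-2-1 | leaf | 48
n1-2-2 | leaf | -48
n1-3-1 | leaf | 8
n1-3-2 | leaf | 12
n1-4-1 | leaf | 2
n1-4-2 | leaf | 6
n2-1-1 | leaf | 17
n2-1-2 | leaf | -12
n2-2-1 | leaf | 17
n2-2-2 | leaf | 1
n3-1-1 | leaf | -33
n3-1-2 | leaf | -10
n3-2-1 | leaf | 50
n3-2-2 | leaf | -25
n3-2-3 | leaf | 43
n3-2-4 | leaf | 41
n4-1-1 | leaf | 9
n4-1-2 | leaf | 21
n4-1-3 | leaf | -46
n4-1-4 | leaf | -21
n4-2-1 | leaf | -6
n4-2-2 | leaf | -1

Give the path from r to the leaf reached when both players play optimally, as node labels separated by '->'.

r -> n3 -> n3-2 -> n3-2-2

n1-1 (Ines): min(14, -29, -12) = -29
n1-2 (Ines): min(48, -48) = -48
n1-3 (Ines): min(8, 12) = 8
n1-4 (Ines): min(2, 6) = 2
n1 (Sara): max(-29, -48, 8, 2) = 8
n2-1 (Ines): min(17, -12) = -12
n2-2 (Ines): min(17, 1) = 1
n2 (Sara): max(-12, 1) = 1
n3-1 (Ines): min(-33, -10) = -33
n3-2 (Ines): min(50, -25, 43, 41) = -25
n3 (Sara): max(-33, -25) = -25
n4-1 (Ines): min(9, 21, -46, -21) = -46
n4-2 (Ines): min(-6, -1) = -6
n4 (Sara): max(-46, -6) = -6
r (Ines): min(8, 1, -25, -6) = -25
At r, Ines picks n3 (lowest: -25).
At n3, Sara picks n3-2 (highest: -25).
At n3-2, Ines picks n3-2-2 (lowest: -25).
Terminal value -25.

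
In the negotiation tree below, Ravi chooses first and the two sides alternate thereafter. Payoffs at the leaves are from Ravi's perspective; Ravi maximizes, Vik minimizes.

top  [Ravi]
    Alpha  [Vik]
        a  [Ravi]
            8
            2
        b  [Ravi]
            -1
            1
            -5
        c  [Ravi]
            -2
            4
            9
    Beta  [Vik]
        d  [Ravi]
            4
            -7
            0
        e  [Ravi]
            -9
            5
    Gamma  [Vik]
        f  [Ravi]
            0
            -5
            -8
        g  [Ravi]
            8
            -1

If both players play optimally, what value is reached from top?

4

a (Ravi): max(8, 2) = 8
b (Ravi): max(-1, 1, -5) = 1
c (Ravi): max(-2, 4, 9) = 9
Alpha (Vik): min(8, 1, 9) = 1
d (Ravi): max(4, -7, 0) = 4
e (Ravi): max(-9, 5) = 5
Beta (Vik): min(4, 5) = 4
f (Ravi): max(0, -5, -8) = 0
g (Ravi): max(8, -1) = 8
Gamma (Vik): min(0, 8) = 0
top (Ravi): max(1, 4, 0) = 4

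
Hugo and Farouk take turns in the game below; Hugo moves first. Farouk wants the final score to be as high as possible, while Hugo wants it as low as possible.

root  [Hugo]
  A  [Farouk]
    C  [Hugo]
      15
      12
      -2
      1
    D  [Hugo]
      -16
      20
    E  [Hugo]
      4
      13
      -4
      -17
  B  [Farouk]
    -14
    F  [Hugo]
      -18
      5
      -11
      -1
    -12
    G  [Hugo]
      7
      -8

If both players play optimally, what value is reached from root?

-8

C (Hugo): min(15, 12, -2, 1) = -2
D (Hugo): min(-16, 20) = -16
E (Hugo): min(4, 13, -4, -17) = -17
A (Farouk): max(-2, -16, -17) = -2
F (Hugo): min(-18, 5, -11, -1) = -18
G (Hugo): min(7, -8) = -8
B (Farouk): max(-14, -18, -12, -8) = -8
root (Hugo): min(-2, -8) = -8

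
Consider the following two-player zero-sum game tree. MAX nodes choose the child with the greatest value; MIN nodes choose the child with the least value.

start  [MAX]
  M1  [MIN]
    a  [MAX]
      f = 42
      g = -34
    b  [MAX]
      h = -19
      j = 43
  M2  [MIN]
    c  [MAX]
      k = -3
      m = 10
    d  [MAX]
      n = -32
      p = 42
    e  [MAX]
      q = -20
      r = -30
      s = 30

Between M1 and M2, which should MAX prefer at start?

M1

a (MAX): max(42, -34) = 42
b (MAX): max(-19, 43) = 43
M1 (MIN): min(42, 43) = 42
c (MAX): max(-3, 10) = 10
d (MAX): max(-32, 42) = 42
e (MAX): max(-20, -30, 30) = 30
M2 (MIN): min(10, 42, 30) = 10
MAX prefers the higher value; M1=42, M2=10. M1 is better since 42 > 10.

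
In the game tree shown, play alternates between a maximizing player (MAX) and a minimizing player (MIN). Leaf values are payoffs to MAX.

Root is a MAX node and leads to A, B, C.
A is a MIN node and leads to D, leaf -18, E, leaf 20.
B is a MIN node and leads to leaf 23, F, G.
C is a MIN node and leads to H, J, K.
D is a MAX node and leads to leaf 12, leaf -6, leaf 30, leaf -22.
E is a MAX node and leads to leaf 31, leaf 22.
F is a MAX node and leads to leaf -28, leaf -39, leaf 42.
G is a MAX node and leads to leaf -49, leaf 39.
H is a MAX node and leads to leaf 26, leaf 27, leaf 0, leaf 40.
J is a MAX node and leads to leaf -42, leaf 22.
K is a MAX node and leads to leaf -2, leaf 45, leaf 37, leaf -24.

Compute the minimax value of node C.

22

H (MAX): max(26, 27, 0, 40) = 40
J (MAX): max(-42, 22) = 22
K (MAX): max(-2, 45, 37, -24) = 45
C (MIN): min(40, 22, 45) = 22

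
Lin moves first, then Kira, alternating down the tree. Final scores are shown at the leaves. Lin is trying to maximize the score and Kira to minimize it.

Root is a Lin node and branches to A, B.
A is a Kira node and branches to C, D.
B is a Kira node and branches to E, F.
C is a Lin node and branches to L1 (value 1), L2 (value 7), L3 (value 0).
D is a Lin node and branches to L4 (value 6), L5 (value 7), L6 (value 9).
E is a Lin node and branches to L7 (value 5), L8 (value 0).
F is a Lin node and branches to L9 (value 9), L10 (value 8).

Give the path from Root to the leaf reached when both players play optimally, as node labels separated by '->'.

C (Lin): max(1, 7, 0) = 7
D (Lin): max(6, 7, 9) = 9
A (Kira): min(7, 9) = 7
E (Lin): max(5, 0) = 5
F (Lin): max(9, 8) = 9
B (Kira): min(5, 9) = 5
Root (Lin): max(7, 5) = 7
At Root, Lin picks A (highest: 7).
At A, Kira picks C (lowest: 7).
At C, Lin picks L2 (highest: 7).
Terminal value 7.

Root -> A -> C -> L2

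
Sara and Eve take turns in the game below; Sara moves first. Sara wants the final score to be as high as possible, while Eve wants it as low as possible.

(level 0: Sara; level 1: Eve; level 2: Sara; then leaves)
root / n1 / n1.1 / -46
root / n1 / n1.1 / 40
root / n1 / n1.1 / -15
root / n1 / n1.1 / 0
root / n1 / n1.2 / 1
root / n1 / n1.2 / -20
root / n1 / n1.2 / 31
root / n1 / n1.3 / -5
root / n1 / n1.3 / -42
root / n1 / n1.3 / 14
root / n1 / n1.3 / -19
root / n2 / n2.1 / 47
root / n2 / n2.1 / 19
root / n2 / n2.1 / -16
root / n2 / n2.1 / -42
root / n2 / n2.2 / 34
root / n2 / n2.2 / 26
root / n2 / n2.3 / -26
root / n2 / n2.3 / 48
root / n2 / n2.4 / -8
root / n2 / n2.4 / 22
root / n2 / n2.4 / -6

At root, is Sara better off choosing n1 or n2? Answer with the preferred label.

n2

n1.1 (Sara): max(-46, 40, -15, 0) = 40
n1.2 (Sara): max(1, -20, 31) = 31
n1.3 (Sara): max(-5, -42, 14, -19) = 14
n1 (Eve): min(40, 31, 14) = 14
n2.1 (Sara): max(47, 19, -16, -42) = 47
n2.2 (Sara): max(34, 26) = 34
n2.3 (Sara): max(-26, 48) = 48
n2.4 (Sara): max(-8, 22, -6) = 22
n2 (Eve): min(47, 34, 48, 22) = 22
Sara prefers the higher value; n1=14, n2=22. n2 is better since 22 > 14.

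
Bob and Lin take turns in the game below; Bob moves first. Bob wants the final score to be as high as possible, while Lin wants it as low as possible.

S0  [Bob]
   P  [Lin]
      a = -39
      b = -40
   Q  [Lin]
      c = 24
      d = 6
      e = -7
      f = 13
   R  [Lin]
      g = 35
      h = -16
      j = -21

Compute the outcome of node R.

-21

R (Lin): min(35, -16, -21) = -21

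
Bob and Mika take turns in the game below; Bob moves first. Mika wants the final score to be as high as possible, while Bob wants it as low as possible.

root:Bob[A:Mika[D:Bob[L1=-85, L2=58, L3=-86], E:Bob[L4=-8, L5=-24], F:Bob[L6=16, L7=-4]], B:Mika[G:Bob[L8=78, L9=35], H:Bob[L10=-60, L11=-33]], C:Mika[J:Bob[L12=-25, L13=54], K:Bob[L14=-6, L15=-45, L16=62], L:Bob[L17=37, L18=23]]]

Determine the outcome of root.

-4

D (Bob): min(-85, 58, -86) = -86
E (Bob): min(-8, -24) = -24
F (Bob): min(16, -4) = -4
A (Mika): max(-86, -24, -4) = -4
G (Bob): min(78, 35) = 35
H (Bob): min(-60, -33) = -60
B (Mika): max(35, -60) = 35
J (Bob): min(-25, 54) = -25
K (Bob): min(-6, -45, 62) = -45
L (Bob): min(37, 23) = 23
C (Mika): max(-25, -45, 23) = 23
root (Bob): min(-4, 35, 23) = -4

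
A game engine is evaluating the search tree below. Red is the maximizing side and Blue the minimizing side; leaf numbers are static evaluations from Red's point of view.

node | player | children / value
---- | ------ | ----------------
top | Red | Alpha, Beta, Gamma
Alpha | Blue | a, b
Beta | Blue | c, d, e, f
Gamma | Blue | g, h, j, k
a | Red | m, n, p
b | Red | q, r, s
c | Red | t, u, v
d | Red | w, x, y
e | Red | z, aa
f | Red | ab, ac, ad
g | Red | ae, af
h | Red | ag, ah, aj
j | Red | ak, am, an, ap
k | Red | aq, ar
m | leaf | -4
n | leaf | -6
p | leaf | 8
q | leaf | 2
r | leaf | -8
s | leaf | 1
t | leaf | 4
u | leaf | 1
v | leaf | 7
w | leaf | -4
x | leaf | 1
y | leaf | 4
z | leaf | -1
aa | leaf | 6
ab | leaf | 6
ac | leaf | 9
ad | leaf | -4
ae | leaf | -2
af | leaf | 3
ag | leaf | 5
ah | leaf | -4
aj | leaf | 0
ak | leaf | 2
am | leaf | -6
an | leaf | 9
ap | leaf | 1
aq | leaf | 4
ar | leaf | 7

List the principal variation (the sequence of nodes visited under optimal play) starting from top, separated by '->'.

top -> Beta -> d -> y

a (Red): max(-4, -6, 8) = 8
b (Red): max(2, -8, 1) = 2
Alpha (Blue): min(8, 2) = 2
c (Red): max(4, 1, 7) = 7
d (Red): max(-4, 1, 4) = 4
e (Red): max(-1, 6) = 6
f (Red): max(6, 9, -4) = 9
Beta (Blue): min(7, 4, 6, 9) = 4
g (Red): max(-2, 3) = 3
h (Red): max(5, -4, 0) = 5
j (Red): max(2, -6, 9, 1) = 9
k (Red): max(4, 7) = 7
Gamma (Blue): min(3, 5, 9, 7) = 3
top (Red): max(2, 4, 3) = 4
At top, Red picks Beta (highest: 4).
At Beta, Blue picks d (lowest: 4).
At d, Red picks y (highest: 4).
Terminal value 4.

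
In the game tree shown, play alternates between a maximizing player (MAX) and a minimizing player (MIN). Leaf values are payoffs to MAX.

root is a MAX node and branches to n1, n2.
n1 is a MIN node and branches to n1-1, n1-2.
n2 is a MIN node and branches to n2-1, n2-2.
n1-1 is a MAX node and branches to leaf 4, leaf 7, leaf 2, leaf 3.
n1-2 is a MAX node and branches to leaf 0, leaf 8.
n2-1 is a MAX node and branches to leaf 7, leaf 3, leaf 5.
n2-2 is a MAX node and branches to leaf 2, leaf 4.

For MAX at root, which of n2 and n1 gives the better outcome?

n1

n2-1 (MAX): max(7, 3, 5) = 7
n2-2 (MAX): max(2, 4) = 4
n2 (MIN): min(7, 4) = 4
n1-1 (MAX): max(4, 7, 2, 3) = 7
n1-2 (MAX): max(0, 8) = 8
n1 (MIN): min(7, 8) = 7
MAX prefers the higher value; n2=4, n1=7. n1 is better since 7 > 4.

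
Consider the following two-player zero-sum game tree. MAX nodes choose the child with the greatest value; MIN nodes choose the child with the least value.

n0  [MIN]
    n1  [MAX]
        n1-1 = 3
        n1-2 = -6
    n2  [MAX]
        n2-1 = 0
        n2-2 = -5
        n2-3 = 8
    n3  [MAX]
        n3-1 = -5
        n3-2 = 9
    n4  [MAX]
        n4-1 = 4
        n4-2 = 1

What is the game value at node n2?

8

n2 (MAX): max(0, -5, 8) = 8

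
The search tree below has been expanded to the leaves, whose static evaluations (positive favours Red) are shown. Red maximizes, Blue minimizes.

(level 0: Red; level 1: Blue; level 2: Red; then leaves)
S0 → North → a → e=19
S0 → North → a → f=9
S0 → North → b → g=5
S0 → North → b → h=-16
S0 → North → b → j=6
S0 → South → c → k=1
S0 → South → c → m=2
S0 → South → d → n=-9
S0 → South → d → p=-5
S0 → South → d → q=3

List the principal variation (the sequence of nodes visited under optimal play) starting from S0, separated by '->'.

a (Red): max(19, 9) = 19
b (Red): max(5, -16, 6) = 6
North (Blue): min(19, 6) = 6
c (Red): max(1, 2) = 2
d (Red): max(-9, -5, 3) = 3
South (Blue): min(2, 3) = 2
S0 (Red): max(6, 2) = 6
At S0, Red picks North (highest: 6).
At North, Blue picks b (lowest: 6).
At b, Red picks j (highest: 6).
Terminal value 6.

S0 -> North -> b -> j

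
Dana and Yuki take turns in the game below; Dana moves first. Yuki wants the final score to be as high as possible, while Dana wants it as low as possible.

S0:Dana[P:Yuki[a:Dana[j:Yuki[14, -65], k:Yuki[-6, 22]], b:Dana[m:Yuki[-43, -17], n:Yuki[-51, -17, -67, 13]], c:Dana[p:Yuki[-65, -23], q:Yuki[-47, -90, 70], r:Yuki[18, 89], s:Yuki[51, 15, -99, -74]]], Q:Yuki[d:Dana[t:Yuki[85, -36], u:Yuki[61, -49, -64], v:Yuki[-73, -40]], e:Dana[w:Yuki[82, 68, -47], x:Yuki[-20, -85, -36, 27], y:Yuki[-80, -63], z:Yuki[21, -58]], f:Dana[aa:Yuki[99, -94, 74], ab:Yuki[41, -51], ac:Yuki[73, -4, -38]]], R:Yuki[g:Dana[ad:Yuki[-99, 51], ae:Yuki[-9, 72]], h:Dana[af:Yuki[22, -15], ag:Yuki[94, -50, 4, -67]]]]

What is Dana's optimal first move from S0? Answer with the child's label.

P

j (Yuki): max(14, -65) = 14
k (Yuki): max(-6, 22) = 22
a (Dana): min(14, 22) = 14
m (Yuki): max(-43, -17) = -17
n (Yuki): max(-51, -17, -67, 13) = 13
b (Dana): min(-17, 13) = -17
p (Yuki): max(-65, -23) = -23
q (Yuki): max(-47, -90, 70) = 70
r (Yuki): max(18, 89) = 89
s (Yuki): max(51, 15, -99, -74) = 51
c (Dana): min(-23, 70, 89, 51) = -23
P (Yuki): max(14, -17, -23) = 14
t (Yuki): max(85, -36) = 85
u (Yuki): max(61, -49, -64) = 61
v (Yuki): max(-73, -40) = -40
d (Dana): min(85, 61, -40) = -40
w (Yuki): max(82, 68, -47) = 82
x (Yuki): max(-20, -85, -36, 27) = 27
y (Yuki): max(-80, -63) = -63
z (Yuki): max(21, -58) = 21
e (Dana): min(82, 27, -63, 21) = -63
aa (Yuki): max(99, -94, 74) = 99
ab (Yuki): max(41, -51) = 41
ac (Yuki): max(73, -4, -38) = 73
f (Dana): min(99, 41, 73) = 41
Q (Yuki): max(-40, -63, 41) = 41
ad (Yuki): max(-99, 51) = 51
ae (Yuki): max(-9, 72) = 72
g (Dana): min(51, 72) = 51
af (Yuki): max(22, -15) = 22
ag (Yuki): max(94, -50, 4, -67) = 94
h (Dana): min(22, 94) = 22
R (Yuki): max(51, 22) = 51
S0 (Dana): min(14, 41, 51) = 14
Dana at S0 wants the lowest of {P=14, Q=41, R=51}, so chooses P.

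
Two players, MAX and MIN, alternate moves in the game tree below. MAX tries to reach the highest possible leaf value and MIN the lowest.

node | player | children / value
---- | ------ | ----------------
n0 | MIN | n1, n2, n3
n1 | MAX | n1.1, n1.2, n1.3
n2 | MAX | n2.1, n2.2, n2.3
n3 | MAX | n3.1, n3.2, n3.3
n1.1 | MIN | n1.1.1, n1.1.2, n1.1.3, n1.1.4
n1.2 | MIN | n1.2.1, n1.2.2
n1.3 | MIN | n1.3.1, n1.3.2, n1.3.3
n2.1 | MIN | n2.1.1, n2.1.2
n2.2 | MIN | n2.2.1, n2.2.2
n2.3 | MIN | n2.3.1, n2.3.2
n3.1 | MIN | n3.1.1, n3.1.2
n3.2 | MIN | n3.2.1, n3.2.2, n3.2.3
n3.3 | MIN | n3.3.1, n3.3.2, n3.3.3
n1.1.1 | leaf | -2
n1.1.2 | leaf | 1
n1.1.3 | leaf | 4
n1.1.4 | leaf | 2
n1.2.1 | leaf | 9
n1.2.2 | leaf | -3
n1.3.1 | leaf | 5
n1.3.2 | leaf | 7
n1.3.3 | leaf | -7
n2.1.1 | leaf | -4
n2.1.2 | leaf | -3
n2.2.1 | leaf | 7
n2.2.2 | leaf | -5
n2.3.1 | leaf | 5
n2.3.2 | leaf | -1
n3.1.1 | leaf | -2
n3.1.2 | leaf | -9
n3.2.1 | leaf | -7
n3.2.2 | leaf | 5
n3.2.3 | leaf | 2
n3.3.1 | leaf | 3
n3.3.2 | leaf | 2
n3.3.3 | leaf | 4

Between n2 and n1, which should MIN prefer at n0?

n1

n2.1 (MIN): min(-4, -3) = -4
n2.2 (MIN): min(7, -5) = -5
n2.3 (MIN): min(5, -1) = -1
n2 (MAX): max(-4, -5, -1) = -1
n1.1 (MIN): min(-2, 1, 4, 2) = -2
n1.2 (MIN): min(9, -3) = -3
n1.3 (MIN): min(5, 7, -7) = -7
n1 (MAX): max(-2, -3, -7) = -2
MIN prefers the lower value; n2=-1, n1=-2. n1 is better since -2 < -1.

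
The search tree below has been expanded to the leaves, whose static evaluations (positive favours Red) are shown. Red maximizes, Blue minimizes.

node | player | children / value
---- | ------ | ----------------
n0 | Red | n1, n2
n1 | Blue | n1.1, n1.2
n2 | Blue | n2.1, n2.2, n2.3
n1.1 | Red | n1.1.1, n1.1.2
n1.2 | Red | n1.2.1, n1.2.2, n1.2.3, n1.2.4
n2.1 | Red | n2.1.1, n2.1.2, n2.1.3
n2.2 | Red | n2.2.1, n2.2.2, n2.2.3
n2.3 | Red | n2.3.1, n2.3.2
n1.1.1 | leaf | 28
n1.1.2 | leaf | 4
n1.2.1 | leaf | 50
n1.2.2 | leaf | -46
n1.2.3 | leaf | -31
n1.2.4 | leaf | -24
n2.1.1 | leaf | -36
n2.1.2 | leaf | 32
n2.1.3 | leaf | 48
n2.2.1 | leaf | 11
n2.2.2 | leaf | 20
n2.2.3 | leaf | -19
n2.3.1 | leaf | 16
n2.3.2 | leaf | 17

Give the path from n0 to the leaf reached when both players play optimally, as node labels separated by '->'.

n1.1 (Red): max(28, 4) = 28
n1.2 (Red): max(50, -46, -31, -24) = 50
n1 (Blue): min(28, 50) = 28
n2.1 (Red): max(-36, 32, 48) = 48
n2.2 (Red): max(11, 20, -19) = 20
n2.3 (Red): max(16, 17) = 17
n2 (Blue): min(48, 20, 17) = 17
n0 (Red): max(28, 17) = 28
At n0, Red picks n1 (highest: 28).
At n1, Blue picks n1.1 (lowest: 28).
At n1.1, Red picks n1.1.1 (highest: 28).
Terminal value 28.

n0 -> n1 -> n1.1 -> n1.1.1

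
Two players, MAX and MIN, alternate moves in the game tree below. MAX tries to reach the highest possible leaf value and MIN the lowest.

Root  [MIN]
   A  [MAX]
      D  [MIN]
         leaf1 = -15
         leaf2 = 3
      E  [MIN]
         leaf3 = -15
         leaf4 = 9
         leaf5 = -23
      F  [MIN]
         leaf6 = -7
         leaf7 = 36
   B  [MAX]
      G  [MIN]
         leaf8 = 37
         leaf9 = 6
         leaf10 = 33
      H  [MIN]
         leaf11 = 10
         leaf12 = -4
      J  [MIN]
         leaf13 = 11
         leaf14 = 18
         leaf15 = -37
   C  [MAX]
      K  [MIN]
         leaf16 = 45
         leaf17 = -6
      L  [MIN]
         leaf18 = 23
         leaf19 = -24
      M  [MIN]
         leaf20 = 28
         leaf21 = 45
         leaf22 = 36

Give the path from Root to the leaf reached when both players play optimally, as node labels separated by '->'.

Root -> A -> F -> leaf6

D (MIN): min(-15, 3) = -15
E (MIN): min(-15, 9, -23) = -23
F (MIN): min(-7, 36) = -7
A (MAX): max(-15, -23, -7) = -7
G (MIN): min(37, 6, 33) = 6
H (MIN): min(10, -4) = -4
J (MIN): min(11, 18, -37) = -37
B (MAX): max(6, -4, -37) = 6
K (MIN): min(45, -6) = -6
L (MIN): min(23, -24) = -24
M (MIN): min(28, 45, 36) = 28
C (MAX): max(-6, -24, 28) = 28
Root (MIN): min(-7, 6, 28) = -7
At Root, MIN picks A (lowest: -7).
At A, MAX picks F (highest: -7).
At F, MIN picks leaf6 (lowest: -7).
Terminal value -7.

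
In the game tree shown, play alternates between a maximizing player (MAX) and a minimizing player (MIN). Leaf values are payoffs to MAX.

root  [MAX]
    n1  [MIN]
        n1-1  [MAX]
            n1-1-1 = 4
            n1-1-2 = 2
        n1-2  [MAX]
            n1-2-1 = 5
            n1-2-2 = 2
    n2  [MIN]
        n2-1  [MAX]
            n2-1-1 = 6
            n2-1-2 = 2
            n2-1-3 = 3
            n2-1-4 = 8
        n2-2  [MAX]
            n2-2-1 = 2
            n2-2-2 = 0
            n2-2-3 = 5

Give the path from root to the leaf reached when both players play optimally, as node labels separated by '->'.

root -> n2 -> n2-2 -> n2-2-3

n1-1 (MAX): max(4, 2) = 4
n1-2 (MAX): max(5, 2) = 5
n1 (MIN): min(4, 5) = 4
n2-1 (MAX): max(6, 2, 3, 8) = 8
n2-2 (MAX): max(2, 0, 5) = 5
n2 (MIN): min(8, 5) = 5
root (MAX): max(4, 5) = 5
At root, MAX picks n2 (highest: 5).
At n2, MIN picks n2-2 (lowest: 5).
At n2-2, MAX picks n2-2-3 (highest: 5).
Terminal value 5.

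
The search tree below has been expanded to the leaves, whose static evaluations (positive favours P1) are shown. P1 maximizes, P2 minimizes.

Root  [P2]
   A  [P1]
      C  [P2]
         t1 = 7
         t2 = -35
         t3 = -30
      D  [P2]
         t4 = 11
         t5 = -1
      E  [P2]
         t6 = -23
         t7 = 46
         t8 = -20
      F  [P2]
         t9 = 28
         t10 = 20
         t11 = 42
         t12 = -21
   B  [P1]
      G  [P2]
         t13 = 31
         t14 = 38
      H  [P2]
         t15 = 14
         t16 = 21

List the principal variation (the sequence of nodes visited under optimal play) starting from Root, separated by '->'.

Root -> A -> D -> t5

C (P2): min(7, -35, -30) = -35
D (P2): min(11, -1) = -1
E (P2): min(-23, 46, -20) = -23
F (P2): min(28, 20, 42, -21) = -21
A (P1): max(-35, -1, -23, -21) = -1
G (P2): min(31, 38) = 31
H (P2): min(14, 21) = 14
B (P1): max(31, 14) = 31
Root (P2): min(-1, 31) = -1
At Root, P2 picks A (lowest: -1).
At A, P1 picks D (highest: -1).
At D, P2 picks t5 (lowest: -1).
Terminal value -1.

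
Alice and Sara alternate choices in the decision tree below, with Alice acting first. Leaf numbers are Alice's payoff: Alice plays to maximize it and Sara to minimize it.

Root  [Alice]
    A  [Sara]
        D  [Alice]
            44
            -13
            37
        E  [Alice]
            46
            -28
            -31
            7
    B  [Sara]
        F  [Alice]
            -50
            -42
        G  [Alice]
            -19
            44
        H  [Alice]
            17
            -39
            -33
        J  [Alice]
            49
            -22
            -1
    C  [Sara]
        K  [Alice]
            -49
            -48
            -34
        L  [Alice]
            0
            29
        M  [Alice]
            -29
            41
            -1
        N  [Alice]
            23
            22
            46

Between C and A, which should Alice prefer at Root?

A

K (Alice): max(-49, -48, -34) = -34
L (Alice): max(0, 29) = 29
M (Alice): max(-29, 41, -1) = 41
N (Alice): max(23, 22, 46) = 46
C (Sara): min(-34, 29, 41, 46) = -34
D (Alice): max(44, -13, 37) = 44
E (Alice): max(46, -28, -31, 7) = 46
A (Sara): min(44, 46) = 44
Alice prefers the higher value; C=-34, A=44. A is better since 44 > -34.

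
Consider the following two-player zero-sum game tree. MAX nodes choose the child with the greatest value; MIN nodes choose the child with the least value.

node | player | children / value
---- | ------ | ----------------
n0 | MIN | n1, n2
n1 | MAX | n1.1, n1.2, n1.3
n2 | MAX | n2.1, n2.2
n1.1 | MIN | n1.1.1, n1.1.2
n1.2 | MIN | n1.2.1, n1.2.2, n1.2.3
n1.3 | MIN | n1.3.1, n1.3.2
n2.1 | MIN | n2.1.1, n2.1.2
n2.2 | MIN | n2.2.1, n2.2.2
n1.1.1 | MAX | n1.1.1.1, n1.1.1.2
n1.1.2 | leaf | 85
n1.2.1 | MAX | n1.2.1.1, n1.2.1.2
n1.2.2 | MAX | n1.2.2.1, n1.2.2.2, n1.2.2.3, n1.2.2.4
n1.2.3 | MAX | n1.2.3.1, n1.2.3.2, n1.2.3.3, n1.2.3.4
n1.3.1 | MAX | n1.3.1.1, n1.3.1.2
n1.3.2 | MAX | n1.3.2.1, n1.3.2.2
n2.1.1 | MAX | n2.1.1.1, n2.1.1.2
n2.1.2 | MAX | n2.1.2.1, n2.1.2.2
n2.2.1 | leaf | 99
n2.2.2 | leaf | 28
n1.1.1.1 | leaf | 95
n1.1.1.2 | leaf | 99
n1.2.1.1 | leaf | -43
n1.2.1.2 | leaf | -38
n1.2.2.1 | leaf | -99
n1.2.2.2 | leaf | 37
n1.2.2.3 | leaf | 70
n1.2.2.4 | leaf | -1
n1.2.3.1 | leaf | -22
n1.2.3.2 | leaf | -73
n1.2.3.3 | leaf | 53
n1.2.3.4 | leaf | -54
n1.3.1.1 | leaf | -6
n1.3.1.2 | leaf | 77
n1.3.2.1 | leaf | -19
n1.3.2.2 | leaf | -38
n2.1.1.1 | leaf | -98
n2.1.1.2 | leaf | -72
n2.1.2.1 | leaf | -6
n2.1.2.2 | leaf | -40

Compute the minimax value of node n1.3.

-19

n1.3.1 (MAX): max(-6, 77) = 77
n1.3.2 (MAX): max(-19, -38) = -19
n1.3 (MIN): min(77, -19) = -19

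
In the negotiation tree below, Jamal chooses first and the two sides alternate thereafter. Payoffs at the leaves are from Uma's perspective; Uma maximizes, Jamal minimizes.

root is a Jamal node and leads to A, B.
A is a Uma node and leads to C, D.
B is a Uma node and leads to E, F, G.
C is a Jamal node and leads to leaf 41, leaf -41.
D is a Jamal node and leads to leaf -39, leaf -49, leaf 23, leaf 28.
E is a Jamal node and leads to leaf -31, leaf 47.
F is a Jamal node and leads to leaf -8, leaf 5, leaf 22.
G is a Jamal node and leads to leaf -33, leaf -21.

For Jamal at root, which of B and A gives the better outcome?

A

E (Jamal): min(-31, 47) = -31
F (Jamal): min(-8, 5, 22) = -8
G (Jamal): min(-33, -21) = -33
B (Uma): max(-31, -8, -33) = -8
C (Jamal): min(41, -41) = -41
D (Jamal): min(-39, -49, 23, 28) = -49
A (Uma): max(-41, -49) = -41
Jamal prefers the lower value; B=-8, A=-41. A is better since -41 < -8.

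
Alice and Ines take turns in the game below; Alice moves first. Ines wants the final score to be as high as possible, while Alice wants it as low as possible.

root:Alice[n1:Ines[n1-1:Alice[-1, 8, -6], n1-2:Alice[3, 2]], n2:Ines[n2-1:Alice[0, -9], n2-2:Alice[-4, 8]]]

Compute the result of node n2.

-4

n2-1 (Alice): min(0, -9) = -9
n2-2 (Alice): min(-4, 8) = -4
n2 (Ines): max(-9, -4) = -4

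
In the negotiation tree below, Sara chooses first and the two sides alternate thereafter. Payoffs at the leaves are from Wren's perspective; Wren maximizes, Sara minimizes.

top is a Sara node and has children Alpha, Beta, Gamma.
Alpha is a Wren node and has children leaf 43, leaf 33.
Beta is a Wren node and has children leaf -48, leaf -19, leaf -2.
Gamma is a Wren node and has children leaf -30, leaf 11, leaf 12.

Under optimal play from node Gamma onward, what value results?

Gamma (Wren): max(-30, 11, 12) = 12

12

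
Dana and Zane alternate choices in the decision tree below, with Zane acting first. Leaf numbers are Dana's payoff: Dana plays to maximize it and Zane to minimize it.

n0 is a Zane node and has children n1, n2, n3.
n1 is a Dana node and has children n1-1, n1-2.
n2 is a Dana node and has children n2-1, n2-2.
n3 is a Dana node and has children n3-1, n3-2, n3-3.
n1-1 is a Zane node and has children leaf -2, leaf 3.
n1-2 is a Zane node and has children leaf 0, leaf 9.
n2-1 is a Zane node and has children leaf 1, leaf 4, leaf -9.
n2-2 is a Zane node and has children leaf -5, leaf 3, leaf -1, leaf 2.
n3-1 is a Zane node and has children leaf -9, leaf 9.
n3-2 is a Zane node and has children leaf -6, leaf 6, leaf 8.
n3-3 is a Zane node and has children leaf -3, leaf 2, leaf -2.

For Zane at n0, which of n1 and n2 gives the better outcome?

n1-1 (Zane): min(-2, 3) = -2
n1-2 (Zane): min(0, 9) = 0
n1 (Dana): max(-2, 0) = 0
n2-1 (Zane): min(1, 4, -9) = -9
n2-2 (Zane): min(-5, 3, -1, 2) = -5
n2 (Dana): max(-9, -5) = -5
Zane prefers the lower value; n1=0, n2=-5. n2 is better since -5 < 0.

n2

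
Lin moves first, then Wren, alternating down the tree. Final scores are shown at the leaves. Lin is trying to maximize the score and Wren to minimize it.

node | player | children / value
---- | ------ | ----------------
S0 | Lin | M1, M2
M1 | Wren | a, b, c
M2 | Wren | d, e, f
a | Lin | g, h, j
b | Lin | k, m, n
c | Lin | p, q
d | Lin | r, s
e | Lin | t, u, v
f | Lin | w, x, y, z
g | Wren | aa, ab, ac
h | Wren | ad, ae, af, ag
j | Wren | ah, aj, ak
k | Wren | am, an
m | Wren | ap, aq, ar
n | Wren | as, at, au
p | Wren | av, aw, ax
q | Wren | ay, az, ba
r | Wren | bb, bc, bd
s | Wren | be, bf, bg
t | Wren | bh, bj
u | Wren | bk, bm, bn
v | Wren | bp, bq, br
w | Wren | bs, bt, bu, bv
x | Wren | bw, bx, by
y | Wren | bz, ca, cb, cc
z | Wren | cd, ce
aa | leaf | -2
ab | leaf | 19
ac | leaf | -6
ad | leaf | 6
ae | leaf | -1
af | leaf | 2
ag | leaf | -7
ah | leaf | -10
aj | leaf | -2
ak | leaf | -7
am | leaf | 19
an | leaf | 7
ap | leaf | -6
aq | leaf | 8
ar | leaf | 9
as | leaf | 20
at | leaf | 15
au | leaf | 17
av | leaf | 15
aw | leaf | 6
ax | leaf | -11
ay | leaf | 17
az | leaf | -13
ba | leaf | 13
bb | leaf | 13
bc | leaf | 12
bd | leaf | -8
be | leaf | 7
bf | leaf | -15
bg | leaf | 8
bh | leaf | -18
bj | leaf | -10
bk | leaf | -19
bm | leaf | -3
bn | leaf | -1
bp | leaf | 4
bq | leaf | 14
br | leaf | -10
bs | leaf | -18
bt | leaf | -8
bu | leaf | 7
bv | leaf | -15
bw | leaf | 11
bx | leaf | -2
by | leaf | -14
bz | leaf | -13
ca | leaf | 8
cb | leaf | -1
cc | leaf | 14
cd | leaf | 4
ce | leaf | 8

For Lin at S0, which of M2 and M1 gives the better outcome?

M2

r (Wren): min(13, 12, -8) = -8
s (Wren): min(7, -15, 8) = -15
d (Lin): max(-8, -15) = -8
t (Wren): min(-18, -10) = -18
u (Wren): min(-19, -3, -1) = -19
v (Wren): min(4, 14, -10) = -10
e (Lin): max(-18, -19, -10) = -10
w (Wren): min(-18, -8, 7, -15) = -18
x (Wren): min(11, -2, -14) = -14
y (Wren): min(-13, 8, -1, 14) = -13
z (Wren): min(4, 8) = 4
f (Lin): max(-18, -14, -13, 4) = 4
M2 (Wren): min(-8, -10, 4) = -10
g (Wren): min(-2, 19, -6) = -6
h (Wren): min(6, -1, 2, -7) = -7
j (Wren): min(-10, -2, -7) = -10
a (Lin): max(-6, -7, -10) = -6
k (Wren): min(19, 7) = 7
m (Wren): min(-6, 8, 9) = -6
n (Wren): min(20, 15, 17) = 15
b (Lin): max(7, -6, 15) = 15
p (Wren): min(15, 6, -11) = -11
q (Wren): min(17, -13, 13) = -13
c (Lin): max(-11, -13) = -11
M1 (Wren): min(-6, 15, -11) = -11
Lin prefers the higher value; M2=-10, M1=-11. M2 is better since -10 > -11.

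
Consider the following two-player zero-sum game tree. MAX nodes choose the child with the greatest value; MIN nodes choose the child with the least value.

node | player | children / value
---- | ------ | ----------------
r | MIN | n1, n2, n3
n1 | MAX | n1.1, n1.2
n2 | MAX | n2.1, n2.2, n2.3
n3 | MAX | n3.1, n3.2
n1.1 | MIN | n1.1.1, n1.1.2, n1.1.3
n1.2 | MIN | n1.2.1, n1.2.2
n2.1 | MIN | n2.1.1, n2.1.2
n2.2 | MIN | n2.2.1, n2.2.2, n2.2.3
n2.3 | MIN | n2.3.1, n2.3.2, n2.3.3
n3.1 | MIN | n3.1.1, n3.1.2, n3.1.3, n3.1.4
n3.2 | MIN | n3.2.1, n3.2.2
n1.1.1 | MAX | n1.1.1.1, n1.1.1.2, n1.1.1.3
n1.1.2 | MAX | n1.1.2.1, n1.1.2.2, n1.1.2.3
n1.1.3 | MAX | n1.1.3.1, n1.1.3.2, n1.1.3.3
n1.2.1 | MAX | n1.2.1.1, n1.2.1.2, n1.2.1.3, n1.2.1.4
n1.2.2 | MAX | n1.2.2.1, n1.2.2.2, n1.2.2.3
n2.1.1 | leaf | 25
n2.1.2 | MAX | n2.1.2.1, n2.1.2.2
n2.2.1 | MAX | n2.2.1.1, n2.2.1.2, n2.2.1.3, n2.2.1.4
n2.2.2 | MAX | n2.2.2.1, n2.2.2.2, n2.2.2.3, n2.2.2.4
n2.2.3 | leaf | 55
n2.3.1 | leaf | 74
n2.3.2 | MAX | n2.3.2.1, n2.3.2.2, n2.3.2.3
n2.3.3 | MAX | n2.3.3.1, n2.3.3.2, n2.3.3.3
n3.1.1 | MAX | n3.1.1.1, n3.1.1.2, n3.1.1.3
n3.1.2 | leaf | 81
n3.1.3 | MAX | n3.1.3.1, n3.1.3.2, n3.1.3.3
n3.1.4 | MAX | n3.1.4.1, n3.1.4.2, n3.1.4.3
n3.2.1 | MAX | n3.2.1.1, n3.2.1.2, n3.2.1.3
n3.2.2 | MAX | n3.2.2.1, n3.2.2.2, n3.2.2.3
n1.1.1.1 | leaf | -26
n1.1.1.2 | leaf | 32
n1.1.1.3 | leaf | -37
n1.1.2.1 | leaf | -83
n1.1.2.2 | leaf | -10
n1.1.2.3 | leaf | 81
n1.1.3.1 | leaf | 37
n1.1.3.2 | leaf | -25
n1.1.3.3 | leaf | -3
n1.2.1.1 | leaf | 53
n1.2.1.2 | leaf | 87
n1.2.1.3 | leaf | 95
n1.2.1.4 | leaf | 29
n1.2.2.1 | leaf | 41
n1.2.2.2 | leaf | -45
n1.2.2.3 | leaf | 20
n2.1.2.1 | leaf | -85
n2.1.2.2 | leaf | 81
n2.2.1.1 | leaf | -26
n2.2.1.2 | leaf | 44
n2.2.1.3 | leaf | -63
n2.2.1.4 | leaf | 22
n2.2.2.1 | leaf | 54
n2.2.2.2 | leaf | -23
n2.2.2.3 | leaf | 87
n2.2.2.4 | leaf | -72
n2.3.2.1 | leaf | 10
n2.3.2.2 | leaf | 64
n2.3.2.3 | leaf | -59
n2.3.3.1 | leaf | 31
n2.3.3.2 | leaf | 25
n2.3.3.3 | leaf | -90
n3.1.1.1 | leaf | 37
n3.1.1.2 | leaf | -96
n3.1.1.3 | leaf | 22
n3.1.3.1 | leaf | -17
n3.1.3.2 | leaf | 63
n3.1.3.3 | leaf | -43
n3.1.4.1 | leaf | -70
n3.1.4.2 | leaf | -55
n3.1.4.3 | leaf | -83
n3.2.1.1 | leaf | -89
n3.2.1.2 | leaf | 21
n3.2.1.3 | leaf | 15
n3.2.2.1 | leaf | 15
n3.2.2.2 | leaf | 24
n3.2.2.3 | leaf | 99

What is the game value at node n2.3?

n2.3.2 (MAX): max(10, 64, -59) = 64
n2.3.3 (MAX): max(31, 25, -90) = 31
n2.3 (MIN): min(74, 64, 31) = 31

31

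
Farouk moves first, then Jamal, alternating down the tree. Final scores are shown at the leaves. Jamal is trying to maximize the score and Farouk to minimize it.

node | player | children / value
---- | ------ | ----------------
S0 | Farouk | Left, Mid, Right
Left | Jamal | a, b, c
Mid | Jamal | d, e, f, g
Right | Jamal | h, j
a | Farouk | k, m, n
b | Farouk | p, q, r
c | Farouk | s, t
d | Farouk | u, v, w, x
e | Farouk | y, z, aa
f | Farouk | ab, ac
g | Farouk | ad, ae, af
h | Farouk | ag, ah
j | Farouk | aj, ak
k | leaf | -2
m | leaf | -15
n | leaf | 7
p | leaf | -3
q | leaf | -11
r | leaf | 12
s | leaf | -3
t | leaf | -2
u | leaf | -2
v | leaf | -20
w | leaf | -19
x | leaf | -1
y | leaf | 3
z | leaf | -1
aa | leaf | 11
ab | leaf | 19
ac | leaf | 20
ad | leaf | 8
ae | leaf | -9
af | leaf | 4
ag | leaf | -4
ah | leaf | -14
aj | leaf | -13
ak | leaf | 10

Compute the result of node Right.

-13

h (Farouk): min(-4, -14) = -14
j (Farouk): min(-13, 10) = -13
Right (Jamal): max(-14, -13) = -13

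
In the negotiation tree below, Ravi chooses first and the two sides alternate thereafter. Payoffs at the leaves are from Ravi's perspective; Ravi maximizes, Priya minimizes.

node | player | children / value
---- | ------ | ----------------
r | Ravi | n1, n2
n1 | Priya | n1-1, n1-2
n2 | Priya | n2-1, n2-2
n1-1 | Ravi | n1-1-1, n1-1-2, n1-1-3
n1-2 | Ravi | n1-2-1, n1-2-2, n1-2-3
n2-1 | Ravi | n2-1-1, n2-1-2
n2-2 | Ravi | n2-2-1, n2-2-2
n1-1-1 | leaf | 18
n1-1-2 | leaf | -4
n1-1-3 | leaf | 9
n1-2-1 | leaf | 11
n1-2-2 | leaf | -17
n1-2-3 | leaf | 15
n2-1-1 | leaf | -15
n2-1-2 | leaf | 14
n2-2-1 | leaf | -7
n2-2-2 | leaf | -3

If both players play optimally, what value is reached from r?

15

n1-1 (Ravi): max(18, -4, 9) = 18
n1-2 (Ravi): max(11, -17, 15) = 15
n1 (Priya): min(18, 15) = 15
n2-1 (Ravi): max(-15, 14) = 14
n2-2 (Ravi): max(-7, -3) = -3
n2 (Priya): min(14, -3) = -3
r (Ravi): max(15, -3) = 15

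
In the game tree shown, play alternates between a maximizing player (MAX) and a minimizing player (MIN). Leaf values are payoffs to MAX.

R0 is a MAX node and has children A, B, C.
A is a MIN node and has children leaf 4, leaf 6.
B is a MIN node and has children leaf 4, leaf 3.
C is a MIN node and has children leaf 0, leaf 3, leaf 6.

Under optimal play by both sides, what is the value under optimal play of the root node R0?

4

A (MIN): min(4, 6) = 4
B (MIN): min(4, 3) = 3
C (MIN): min(0, 3, 6) = 0
R0 (MAX): max(4, 3, 0) = 4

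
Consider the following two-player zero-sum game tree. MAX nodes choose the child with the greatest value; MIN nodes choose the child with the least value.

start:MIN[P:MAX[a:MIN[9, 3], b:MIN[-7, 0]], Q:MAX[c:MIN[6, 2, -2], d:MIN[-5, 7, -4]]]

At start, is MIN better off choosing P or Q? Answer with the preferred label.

Q

a (MIN): min(9, 3) = 3
b (MIN): min(-7, 0) = -7
P (MAX): max(3, -7) = 3
c (MIN): min(6, 2, -2) = -2
d (MIN): min(-5, 7, -4) = -5
Q (MAX): max(-2, -5) = -2
MIN prefers the lower value; P=3, Q=-2. Q is better since -2 < 3.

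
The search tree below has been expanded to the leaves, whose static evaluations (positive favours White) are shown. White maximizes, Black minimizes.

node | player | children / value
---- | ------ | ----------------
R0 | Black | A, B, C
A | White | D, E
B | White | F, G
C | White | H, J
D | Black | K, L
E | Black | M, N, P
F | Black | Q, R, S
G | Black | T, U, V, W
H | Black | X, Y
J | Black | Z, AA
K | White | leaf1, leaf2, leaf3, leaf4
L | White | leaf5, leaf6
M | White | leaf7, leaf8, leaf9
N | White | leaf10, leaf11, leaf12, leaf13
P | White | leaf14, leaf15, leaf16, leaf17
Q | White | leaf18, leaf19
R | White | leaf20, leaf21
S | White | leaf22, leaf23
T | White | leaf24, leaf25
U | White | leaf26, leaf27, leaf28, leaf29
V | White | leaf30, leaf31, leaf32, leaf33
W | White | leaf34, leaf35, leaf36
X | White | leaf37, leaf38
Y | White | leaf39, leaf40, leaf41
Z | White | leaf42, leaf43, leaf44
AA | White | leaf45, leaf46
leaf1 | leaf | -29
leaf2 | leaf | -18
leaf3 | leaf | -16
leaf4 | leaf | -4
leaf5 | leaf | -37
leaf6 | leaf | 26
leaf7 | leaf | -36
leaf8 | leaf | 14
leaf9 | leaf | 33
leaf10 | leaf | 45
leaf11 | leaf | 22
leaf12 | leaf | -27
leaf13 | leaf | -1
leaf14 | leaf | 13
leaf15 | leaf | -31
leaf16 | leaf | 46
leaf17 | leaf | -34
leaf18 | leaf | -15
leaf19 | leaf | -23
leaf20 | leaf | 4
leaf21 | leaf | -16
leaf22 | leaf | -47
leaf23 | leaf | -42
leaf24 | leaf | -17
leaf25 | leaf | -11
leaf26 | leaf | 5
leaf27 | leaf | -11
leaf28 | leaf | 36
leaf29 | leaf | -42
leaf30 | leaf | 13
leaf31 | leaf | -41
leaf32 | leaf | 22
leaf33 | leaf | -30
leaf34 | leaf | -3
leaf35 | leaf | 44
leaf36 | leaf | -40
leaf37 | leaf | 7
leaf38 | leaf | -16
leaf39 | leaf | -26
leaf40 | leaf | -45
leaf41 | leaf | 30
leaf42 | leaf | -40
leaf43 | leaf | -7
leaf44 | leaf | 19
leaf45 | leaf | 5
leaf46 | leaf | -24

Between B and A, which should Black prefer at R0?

B

Q (White): max(-15, -23) = -15
R (White): max(4, -16) = 4
S (White): max(-47, -42) = -42
F (Black): min(-15, 4, -42) = -42
T (White): max(-17, -11) = -11
U (White): max(5, -11, 36, -42) = 36
V (White): max(13, -41, 22, -30) = 22
W (White): max(-3, 44, -40) = 44
G (Black): min(-11, 36, 22, 44) = -11
B (White): max(-42, -11) = -11
K (White): max(-29, -18, -16, -4) = -4
L (White): max(-37, 26) = 26
D (Black): min(-4, 26) = -4
M (White): max(-36, 14, 33) = 33
N (White): max(45, 22, -27, -1) = 45
P (White): max(13, -31, 46, -34) = 46
E (Black): min(33, 45, 46) = 33
A (White): max(-4, 33) = 33
Black prefers the lower value; B=-11, A=33. B is better since -11 < 33.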